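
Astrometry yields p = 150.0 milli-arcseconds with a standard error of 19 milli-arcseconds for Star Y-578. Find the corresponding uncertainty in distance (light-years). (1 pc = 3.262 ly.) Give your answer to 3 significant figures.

2.75 ly

d = 1/p, so σ_d = σ_p / p².
σ_d = 0.0190 / (0.1500)² = 0.0190 / 0.0225 = 0.84444 pc = 0.84444 × 3.262 ly = 2.7546 ly.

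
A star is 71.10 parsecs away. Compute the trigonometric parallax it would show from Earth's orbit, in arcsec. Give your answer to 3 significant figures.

p = 1/d = 1/71.1 = 0.014065 arcsec.

0.0141 arcsec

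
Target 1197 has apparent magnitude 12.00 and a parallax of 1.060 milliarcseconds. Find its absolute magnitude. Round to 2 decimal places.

M = 2.13

d = 1/p = 1/0.001060″ = 943.4 pc.
m − M = 5 log₁₀(943.4) − 5 = 14.8735 − 5 = 9.8735.
M = m − (m − M) = 12.00 − 9.8735 = 2.13.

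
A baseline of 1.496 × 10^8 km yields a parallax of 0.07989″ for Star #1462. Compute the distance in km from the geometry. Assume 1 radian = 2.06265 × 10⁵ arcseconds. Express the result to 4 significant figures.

θ = 0.07989″ = 0.07989/206265 = 3.8732 × 10^-7 rad.
d = B/θ = (1.496 × 10^8) / (3.8732 × 10^-7) = 3.8624 × 10^14 km.

3.862 × 10^14 km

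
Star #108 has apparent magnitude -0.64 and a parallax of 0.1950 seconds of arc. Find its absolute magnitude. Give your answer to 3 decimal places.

M = 0.810

d = 1/p = 1/0.1950″ = 5.1282 pc.
m − M = 5 log₁₀(5.1282) − 5 = 3.5498 − 5 = -1.4502.
M = m − (m − M) = -0.64 − (-1.4502) = 0.810.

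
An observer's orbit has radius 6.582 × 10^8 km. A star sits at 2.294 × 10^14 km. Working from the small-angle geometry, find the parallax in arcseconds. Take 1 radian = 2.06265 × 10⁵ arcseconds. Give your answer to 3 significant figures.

0.592 arcsec

θ ≈ B/d = (6.582 × 10^8) / (2.294 × 10^14) = 2.8692 × 10^-6 rad.
In arcseconds: 2.8692 × 10^-6 × 206265 = 0.59182″.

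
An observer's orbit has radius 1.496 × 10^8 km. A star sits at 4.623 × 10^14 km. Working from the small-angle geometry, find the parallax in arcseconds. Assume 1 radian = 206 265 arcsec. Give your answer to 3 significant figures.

0.0667 arcsec

θ ≈ B/d = (1.496 × 10^8) / (4.623 × 10^14) = 3.2360 × 10^-7 rad.
In arcseconds: 3.2360 × 10^-7 × 206265 = 0.066747″.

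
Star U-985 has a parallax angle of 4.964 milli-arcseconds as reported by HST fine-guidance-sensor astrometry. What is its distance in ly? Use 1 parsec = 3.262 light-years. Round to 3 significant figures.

657 ly

p = 4.964 milli-arcseconds = 0.004964 arcsec.
d = 1/p = 1/0.004964 = 201.45 pc.
In light-years: 201.45 × 3.262 = 657.13 ly.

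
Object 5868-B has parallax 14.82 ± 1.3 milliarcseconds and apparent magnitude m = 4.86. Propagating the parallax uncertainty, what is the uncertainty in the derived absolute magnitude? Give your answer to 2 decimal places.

σ_M = 0.19 mag

M = m − 5 log₁₀ d + 5 = m + 5 log₁₀ p + 5, so ∂M/∂p = 5/(p ln 10).
σ_M = (5/ln 10) · (σ_p/p) = 2.1715 × 1.3/14.82 = 2.1715 × 0.087719 = 0.19048.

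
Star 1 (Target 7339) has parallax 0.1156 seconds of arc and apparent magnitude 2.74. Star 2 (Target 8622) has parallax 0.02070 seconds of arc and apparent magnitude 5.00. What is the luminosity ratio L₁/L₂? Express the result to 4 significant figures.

d₁ = 1/p₁ = 1/0.1156″ = 8.6505 pc; d₂ = 1/p₂ = 1/0.02070″ = 48.309 pc.
M₁ = m₁ − 5 log₁₀ d₁ + 5 = 2.74 − 4.6852 + 5 = 3.0548.
M₂ = 5.00 − 8.4201 + 5 = 1.5799.
L₁/L₂ = 10^(0.4(M₂ − M₁)) = 10^(0.4 × (-1.4749)) = 10^(-0.58996) = 0.25706.

L₁/L₂ = 0.2571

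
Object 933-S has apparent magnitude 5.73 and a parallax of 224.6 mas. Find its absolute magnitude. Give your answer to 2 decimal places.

d = 1/p = 1/0.2246″ = 4.4524 pc.
m − M = 5 log₁₀(4.4524) − 5 = 3.2430 − 5 = -1.7570.
M = m − (m − M) = 5.73 − (-1.7570) = 7.49.

M = 7.49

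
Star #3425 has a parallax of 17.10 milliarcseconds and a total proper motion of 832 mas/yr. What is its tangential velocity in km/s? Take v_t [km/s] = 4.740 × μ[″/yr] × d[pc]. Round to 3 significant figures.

d = 1/p = 1/0.01710″ = 58.48 pc.
μ = 832 mas/yr = 0.832 ″/yr.
v_t = 4.74 × μ × d = 4.74 × 0.832 × 58.48 = 230.63 km/s.

231 km/s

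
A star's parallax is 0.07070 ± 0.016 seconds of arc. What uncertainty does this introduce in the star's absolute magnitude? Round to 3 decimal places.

M = m − 5 log₁₀ d + 5 = m + 5 log₁₀ p + 5, so ∂M/∂p = 5/(p ln 10).
σ_M = (5/ln 10) · (σ_p/p) = 2.1715 × 0.016/0.07070 = 2.1715 × 0.22631 = 0.49143.

σ_M = 0.491 mag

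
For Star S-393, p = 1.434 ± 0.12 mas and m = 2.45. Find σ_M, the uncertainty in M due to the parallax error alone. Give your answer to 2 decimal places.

M = m − 5 log₁₀ d + 5 = m + 5 log₁₀ p + 5, so ∂M/∂p = 5/(p ln 10).
σ_M = (5/ln 10) · (σ_p/p) = 2.1715 × 0.12/1.434 = 2.1715 × 0.083682 = 0.18172.

σ_M = 0.18 mag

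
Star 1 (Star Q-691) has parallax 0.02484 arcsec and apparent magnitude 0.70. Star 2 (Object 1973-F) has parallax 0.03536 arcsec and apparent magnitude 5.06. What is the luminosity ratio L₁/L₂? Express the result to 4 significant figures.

d₁ = 1/p₁ = 1/0.02484″ = 40.258 pc; d₂ = 1/p₂ = 1/0.03536″ = 28.281 pc.
M₁ = m₁ − 5 log₁₀ d₁ + 5 = 0.70 − 8.0243 + 5 = -2.3243.
M₂ = 5.06 − 7.2575 + 5 = 2.8025.
L₁/L₂ = 10^(0.4(M₂ − M₁)) = 10^(0.4 × 5.1268) = 10^2.05072 = 112.39.

L₁/L₂ = 112.4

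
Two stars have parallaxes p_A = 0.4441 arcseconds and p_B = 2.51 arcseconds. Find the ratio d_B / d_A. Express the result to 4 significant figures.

0.1769

Since d = 1/p, d_B/d_A = p_A/p_B.
= 0.4441 / 2.51 = 0.17693.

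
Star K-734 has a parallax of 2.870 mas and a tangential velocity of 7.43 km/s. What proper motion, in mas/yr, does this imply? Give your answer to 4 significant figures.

4.499 mas/yr

d = 1/p = 1/0.002870″ = 348.43 pc.
μ = v_t / (4.74 d) = 7.43 / (4.74 × 348.43) = 7.43 / 1651.6 = 0.0044987 ″/yr = 4.4987 mas/yr.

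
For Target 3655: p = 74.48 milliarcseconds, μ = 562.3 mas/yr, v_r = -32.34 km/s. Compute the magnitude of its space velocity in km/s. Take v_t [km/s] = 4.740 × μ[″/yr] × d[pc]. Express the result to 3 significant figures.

48.2 km/s

d = 1/p = 1/0.07448″ = 13.426 pc.
μ = 562.3 mas/yr = 0.5623 ″/yr.
v_t = 4.740 μ d = 4.740 × 0.5623 × 13.426 = 35.784 km/s.
v = √(v_r² + v_t²) = √((-32.34)² + 35.784²) = √2326.37 = 48.232 km/s.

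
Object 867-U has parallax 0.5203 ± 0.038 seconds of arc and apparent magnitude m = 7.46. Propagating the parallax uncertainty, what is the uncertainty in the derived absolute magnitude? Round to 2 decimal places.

σ_M = 0.16 mag

M = m − 5 log₁₀ d + 5 = m + 5 log₁₀ p + 5, so ∂M/∂p = 5/(p ln 10).
σ_M = (5/ln 10) · (σ_p/p) = 2.1715 × 0.038/0.5203 = 2.1715 × 0.073035 = 0.1586.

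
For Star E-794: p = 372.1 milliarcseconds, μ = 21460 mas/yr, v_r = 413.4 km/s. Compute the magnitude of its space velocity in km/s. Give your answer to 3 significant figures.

d = 1/p = 1/0.3721″ = 2.6874 pc.
μ = 21460 mas/yr = 21.46 ″/yr.
v_t = 4.740 μ d = 4.740 × 21.46 × 2.6874 = 273.36 km/s.
v = √(v_r² + v_t²) = √(413.4² + 273.36²) = √245625 = 495.61 km/s.

496 km/s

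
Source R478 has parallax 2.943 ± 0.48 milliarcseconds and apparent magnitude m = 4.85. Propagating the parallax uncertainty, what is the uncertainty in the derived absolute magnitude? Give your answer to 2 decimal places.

M = m − 5 log₁₀ d + 5 = m + 5 log₁₀ p + 5, so ∂M/∂p = 5/(p ln 10).
σ_M = (5/ln 10) · (σ_p/p) = 2.1715 × 0.48/2.943 = 2.1715 × 0.1631 = 0.35417.

σ_M = 0.35 mag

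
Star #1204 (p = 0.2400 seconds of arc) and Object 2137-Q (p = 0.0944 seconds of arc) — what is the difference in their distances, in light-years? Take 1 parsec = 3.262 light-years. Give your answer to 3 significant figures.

d_A = 1/0.2400″ = 4.1667 pc; d_B = 1/0.09440″ = 10.593 pc.
|d_B − d_A| = |10.593 − 4.1667| = 6.4263 pc = 6.4263 × 3.262 ly = 20.963 ly.

21.0 ly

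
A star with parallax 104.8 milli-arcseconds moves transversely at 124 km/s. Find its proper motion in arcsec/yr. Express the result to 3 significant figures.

d = 1/p = 1/0.1048″ = 9.542 pc.
μ = v_t / (4.74 d) = 124 / (4.74 × 9.542) = 124 / 45.229 = 2.7416 ″/yr.

2.74 arcsec/yr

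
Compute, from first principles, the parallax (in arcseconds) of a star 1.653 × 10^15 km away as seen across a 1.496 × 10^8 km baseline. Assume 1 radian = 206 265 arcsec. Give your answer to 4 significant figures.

θ ≈ B/d = (1.496 × 10^8) / (1.653 × 10^15) = 9.0502 × 10^-8 rad.
In arcseconds: 9.0502 × 10^-8 × 206265 = 0.018667″.

0.01867 arcsec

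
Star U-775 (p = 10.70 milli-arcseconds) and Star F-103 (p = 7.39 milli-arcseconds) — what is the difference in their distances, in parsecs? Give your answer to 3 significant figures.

41.9 pc

d_A = 1/0.01070″ = 93.458 pc; d_B = 1/0.007390″ = 135.32 pc.
|d_B − d_A| = |135.32 − 93.458| = 41.862 pc.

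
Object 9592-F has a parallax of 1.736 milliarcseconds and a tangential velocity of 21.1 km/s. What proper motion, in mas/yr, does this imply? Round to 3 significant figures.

7.73 mas/yr

d = 1/p = 1/0.001736″ = 576.04 pc.
μ = v_t / (4.74 d) = 21.1 / (4.74 × 576.04) = 21.1 / 2730.4 = 0.0077278 ″/yr = 7.7278 mas/yr.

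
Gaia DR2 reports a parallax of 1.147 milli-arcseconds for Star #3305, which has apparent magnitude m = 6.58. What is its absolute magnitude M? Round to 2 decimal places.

d = 1/p = 1/0.001147″ = 871.84 pc.
m − M = 5 log₁₀(871.84) − 5 = 14.7022 − 5 = 9.7022.
M = m − (m − M) = 6.58 − 9.7022 = -3.12.

M = -3.12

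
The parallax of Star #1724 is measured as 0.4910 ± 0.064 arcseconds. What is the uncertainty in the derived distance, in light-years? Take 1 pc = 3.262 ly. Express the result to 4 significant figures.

d = 1/p, so σ_d = σ_p / p².
σ_d = 0.0640 / (0.4910)² = 0.0640 / 0.24108 = 0.26547 pc = 0.26547 × 3.262 ly = 0.86596 ly.

0.8660 ly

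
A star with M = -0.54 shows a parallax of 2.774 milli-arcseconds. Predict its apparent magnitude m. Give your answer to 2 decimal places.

m = 7.24

d = 1/p = 1/0.002774″ = 360.49 pc.
m − M = 5 log₁₀ d − 5 = 5 log₁₀(360.49) − 5 = 12.7845 − 5 = 7.7845.
m = M + (m − M) = -0.54 + 7.7845 = 7.24.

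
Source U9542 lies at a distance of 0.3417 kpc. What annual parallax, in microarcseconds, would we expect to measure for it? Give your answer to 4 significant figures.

d = 0.3417 kpc = 341.7 pc.
p = 1/d = 1/341.7 = 0.0029265 arcsec.
= 0.0029265 × 10⁶ = 2926.5 μas.

2927 μas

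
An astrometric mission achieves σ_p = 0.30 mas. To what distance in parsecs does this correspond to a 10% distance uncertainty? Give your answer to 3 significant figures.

333 pc

σ_d/d = σ_p/p, so the condition is σ_p/p ≤ 0.10, i.e. p ≥ σ_p/0.10.
p_min = 0.30/0.10 = 3 mas = 0.003 arcsec.
d_max = 1/p_min = 1/0.003 = 333.33 pc.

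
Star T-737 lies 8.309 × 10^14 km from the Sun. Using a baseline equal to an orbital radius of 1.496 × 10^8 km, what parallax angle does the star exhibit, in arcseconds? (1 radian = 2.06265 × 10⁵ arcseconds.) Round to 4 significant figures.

θ ≈ B/d = (1.496 × 10^8) / (8.309 × 10^14) = 1.8005 × 10^-7 rad.
In arcseconds: 1.8005 × 10^-7 × 206265 = 0.037138″.

0.03714 arcsec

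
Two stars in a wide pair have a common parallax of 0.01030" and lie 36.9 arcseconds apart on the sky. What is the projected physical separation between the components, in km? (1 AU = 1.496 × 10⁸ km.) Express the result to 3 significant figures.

5.36 × 10^11 km

d = 1/p = 1/0.01030″ = 97.087 pc.
At distance d (pc), an angle of θ arcsec spans θ·d AU: s = 36.9 × 97.087 = 3582.5 AU.
= 3582.5 × 1.496 × 10⁸ km = 5.3594 × 10^11 km.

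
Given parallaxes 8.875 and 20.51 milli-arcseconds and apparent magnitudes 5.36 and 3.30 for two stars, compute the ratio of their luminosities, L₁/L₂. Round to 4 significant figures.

d₁ = 1/p₁ = 1/0.008875″ = 112.68 pc; d₂ = 1/p₂ = 1/0.02051″ = 48.757 pc.
M₁ = m₁ − 5 log₁₀ d₁ + 5 = 5.36 − 10.2592 + 5 = 0.1008.
M₂ = 3.30 − 8.4402 + 5 = -0.1402.
L₁/L₂ = 10^(0.4(M₂ − M₁)) = 10^(0.4 × (-0.2410)) = 10^(-0.09640) = 0.80094.

L₁/L₂ = 0.8009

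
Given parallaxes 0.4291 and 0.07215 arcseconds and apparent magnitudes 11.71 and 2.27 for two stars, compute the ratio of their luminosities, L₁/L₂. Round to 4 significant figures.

d₁ = 1/p₁ = 1/0.4291″ = 2.3305 pc; d₂ = 1/p₂ = 1/0.07215″ = 13.86 pc.
M₁ = m₁ − 5 log₁₀ d₁ + 5 = 11.71 − 1.8372 + 5 = 14.8728.
M₂ = 2.27 − 5.7088 + 5 = 1.5612.
L₁/L₂ = 10^(0.4(M₂ − M₁)) = 10^(0.4 × (-13.3116)) = 10^(-5.32464) = 0.0000047354.

L₁/L₂ = 4.735 × 10^-6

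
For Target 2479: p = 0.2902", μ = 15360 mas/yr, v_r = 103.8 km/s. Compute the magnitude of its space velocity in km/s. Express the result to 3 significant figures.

d = 1/p = 1/0.2902″ = 3.4459 pc.
μ = 15360 mas/yr = 15.36 ″/yr.
v_t = 4.740 μ d = 4.740 × 15.36 × 3.4459 = 250.88 km/s.
v = √(v_r² + v_t²) = √(103.8² + 250.88²) = √73715.2 = 271.51 km/s.

272 km/s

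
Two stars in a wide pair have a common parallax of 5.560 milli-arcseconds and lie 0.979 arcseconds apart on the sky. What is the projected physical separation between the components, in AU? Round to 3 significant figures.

176 AU

d = 1/p = 1/0.005560″ = 179.86 pc.
At distance d (pc), an angle of θ arcsec spans θ·d AU: s = 0.979 × 179.86 = 176.08 AU.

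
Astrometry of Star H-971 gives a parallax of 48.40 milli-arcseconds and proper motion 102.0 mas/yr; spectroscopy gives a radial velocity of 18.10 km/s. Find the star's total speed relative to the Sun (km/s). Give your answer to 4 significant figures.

20.67 km/s

d = 1/p = 1/0.04840″ = 20.661 pc.
μ = 102.0 mas/yr = 0.1020 ″/yr.
v_t = 4.740 μ d = 4.740 × 0.1020 × 20.661 = 9.9892 km/s.
v = √(v_r² + v_t²) = √(18.10² + 9.9892²) = √427.394 = 20.674 km/s.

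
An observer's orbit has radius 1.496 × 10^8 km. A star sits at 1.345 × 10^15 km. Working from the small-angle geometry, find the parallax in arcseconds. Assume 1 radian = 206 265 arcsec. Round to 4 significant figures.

θ ≈ B/d = (1.496 × 10^8) / (1.345 × 10^15) = 1.1123 × 10^-7 rad.
In arcseconds: 1.1123 × 10^-7 × 206265 = 0.022943″.

0.02294 arcsec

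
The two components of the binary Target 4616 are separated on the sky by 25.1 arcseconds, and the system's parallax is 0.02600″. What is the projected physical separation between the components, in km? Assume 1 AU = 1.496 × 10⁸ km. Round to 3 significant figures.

d = 1/p = 1/0.02600″ = 38.462 pc.
At distance d (pc), an angle of θ arcsec spans θ·d AU: s = 25.1 × 38.462 = 965.4 AU.
= 965.4 × 1.496 × 10⁸ km = 1.4442 × 10^11 km.

1.44 × 10^11 km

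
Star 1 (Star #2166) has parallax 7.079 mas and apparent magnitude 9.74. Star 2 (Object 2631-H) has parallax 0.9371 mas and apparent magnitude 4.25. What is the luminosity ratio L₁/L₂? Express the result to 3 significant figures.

L₁/L₂ = 0.000112

d₁ = 1/p₁ = 1/0.007079″ = 141.26 pc; d₂ = 1/p₂ = 1/0.0009371″ = 1067.1 pc.
M₁ = m₁ − 5 log₁₀ d₁ + 5 = 9.74 − 10.7501 + 5 = 3.9899.
M₂ = 4.25 − 15.1410 + 5 = -5.8910.
L₁/L₂ = 10^(0.4(M₂ − M₁)) = 10^(0.4 × (-9.8809)) = 10^(-3.95236) = 0.00011159.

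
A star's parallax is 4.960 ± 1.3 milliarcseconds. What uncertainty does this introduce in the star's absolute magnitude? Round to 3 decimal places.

M = m − 5 log₁₀ d + 5 = m + 5 log₁₀ p + 5, so ∂M/∂p = 5/(p ln 10).
σ_M = (5/ln 10) · (σ_p/p) = 2.1715 × 1.3/4.960 = 2.1715 × 0.2621 = 0.56915.

σ_M = 0.569 mag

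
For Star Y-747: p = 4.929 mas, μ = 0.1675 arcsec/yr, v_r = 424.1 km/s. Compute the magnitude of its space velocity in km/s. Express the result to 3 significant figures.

d = 1/p = 1/0.004929″ = 202.88 pc.
v_t = 4.740 μ d = 4.740 × 0.1675 × 202.88 = 161.08 km/s.
v = √(v_r² + v_t²) = √(424.1² + 161.08²) = √205808 = 453.66 km/s.

454 km/s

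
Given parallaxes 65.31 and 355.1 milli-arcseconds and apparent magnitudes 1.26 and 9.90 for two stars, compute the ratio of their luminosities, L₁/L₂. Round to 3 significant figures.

d₁ = 1/p₁ = 1/0.06531″ = 15.312 pc; d₂ = 1/p₂ = 1/0.3551″ = 2.8161 pc.
M₁ = m₁ − 5 log₁₀ d₁ + 5 = 1.26 − 5.9252 + 5 = 0.3348.
M₂ = 9.90 − 2.2482 + 5 = 12.6518.
L₁/L₂ = 10^(0.4(M₂ − M₁)) = 10^(0.4 × 12.3170) = 10^4.92680 = 84489.

L₁/L₂ = 84500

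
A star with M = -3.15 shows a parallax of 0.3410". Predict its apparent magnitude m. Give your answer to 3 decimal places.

d = 1/p = 1/0.3410″ = 2.9326 pc.
m − M = 5 log₁₀ d − 5 = 5 log₁₀(2.9326) − 5 = 2.3363 − 5 = -2.6637.
m = M + (m − M) = -3.15 + (-2.6637) = -5.814.

m = -5.814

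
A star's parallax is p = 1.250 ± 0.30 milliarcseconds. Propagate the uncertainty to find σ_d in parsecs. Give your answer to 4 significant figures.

d = 1/p, so σ_d = σ_p / p².
σ_d = 0.000300 / (0.001250)² = 0.000300 / 0.0000015625 = 192 pc.

192.0 pc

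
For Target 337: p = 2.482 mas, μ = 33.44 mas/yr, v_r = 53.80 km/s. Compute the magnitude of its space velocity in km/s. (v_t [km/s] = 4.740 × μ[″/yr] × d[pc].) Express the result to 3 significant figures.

83.5 km/s

d = 1/p = 1/0.002482″ = 402.9 pc.
μ = 33.44 mas/yr = 0.03344 ″/yr.
v_t = 4.740 μ d = 4.740 × 0.03344 × 402.9 = 63.862 km/s.
v = √(v_r² + v_t²) = √(53.80² + 63.862²) = √6972.8 = 83.503 km/s.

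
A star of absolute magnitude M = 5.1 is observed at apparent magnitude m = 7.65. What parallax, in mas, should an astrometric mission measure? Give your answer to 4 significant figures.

m − M = 7.65 − 5.1 = 2.55.
d = 10^((m−M)/5 + 1) = 10^1.510 = 32.359 pc.
p = 1/d = 1/32.359 = 0.030903 arcsec = 30.903 mas.

30.90 mas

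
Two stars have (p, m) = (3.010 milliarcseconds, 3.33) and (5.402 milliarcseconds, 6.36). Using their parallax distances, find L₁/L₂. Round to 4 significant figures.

L₁/L₂ = 52.48

d₁ = 1/p₁ = 1/0.003010″ = 332.23 pc; d₂ = 1/p₂ = 1/0.005402″ = 185.12 pc.
M₁ = m₁ − 5 log₁₀ d₁ + 5 = 3.33 − 12.6072 + 5 = -4.2772.
M₂ = 6.36 − 11.3373 + 5 = 0.0227.
L₁/L₂ = 10^(0.4(M₂ − M₁)) = 10^(0.4 × 4.2999) = 10^1.71996 = 52.476.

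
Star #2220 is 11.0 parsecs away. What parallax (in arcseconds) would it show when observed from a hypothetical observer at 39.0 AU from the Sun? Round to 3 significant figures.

3.55 arcsec

p (arcsec) = B (AU) / d (pc).
p = 39.0 / 11.0 = 3.5455 arcsec.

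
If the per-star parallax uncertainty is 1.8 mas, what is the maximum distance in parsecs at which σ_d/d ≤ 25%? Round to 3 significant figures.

σ_d/d = σ_p/p, so the condition is σ_p/p ≤ 0.25, i.e. p ≥ σ_p/0.25.
p_min = 1.8/0.25 = 7.2 mas = 0.0072 arcsec.
d_max = 1/p_min = 1/0.0072 = 138.89 pc.

139 pc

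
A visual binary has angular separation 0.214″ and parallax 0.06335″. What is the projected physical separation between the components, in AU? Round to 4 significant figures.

3.378 AU

d = 1/p = 1/0.06335″ = 15.785 pc.
At distance d (pc), an angle of θ arcsec spans θ·d AU: s = 0.214 × 15.785 = 3.378 AU.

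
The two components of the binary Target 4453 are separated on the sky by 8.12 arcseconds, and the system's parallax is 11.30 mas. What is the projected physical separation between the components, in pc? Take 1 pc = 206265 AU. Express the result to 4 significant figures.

d = 1/p = 1/0.01130″ = 88.496 pc.
At distance d (pc), an angle of θ arcsec spans θ·d AU: s = 8.12 × 88.496 = 718.59 AU.
= 718.59 / 206265 = 0.0034838 pc.

0.003484 pc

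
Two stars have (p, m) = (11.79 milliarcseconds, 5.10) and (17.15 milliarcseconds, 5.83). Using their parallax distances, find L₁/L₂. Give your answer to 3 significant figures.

d₁ = 1/p₁ = 1/0.01179″ = 84.818 pc; d₂ = 1/p₂ = 1/0.01715″ = 58.309 pc.
M₁ = m₁ − 5 log₁₀ d₁ + 5 = 5.10 − 9.6424 + 5 = 0.4576.
M₂ = 5.83 − 8.8287 + 5 = 2.0013.
L₁/L₂ = 10^(0.4(M₂ − M₁)) = 10^(0.4 × 1.5437) = 10^0.61748 = 4.1446.

L₁/L₂ = 4.14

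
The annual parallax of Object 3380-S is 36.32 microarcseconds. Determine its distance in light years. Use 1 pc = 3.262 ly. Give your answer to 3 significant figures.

p = 36.32 microarcseconds = 0.00003632 arcsec.
d = 1/p = 1/0.00003632 = 27533 pc.
In light-years: 27533 × 3.262 = 89813 ly.

89800 light years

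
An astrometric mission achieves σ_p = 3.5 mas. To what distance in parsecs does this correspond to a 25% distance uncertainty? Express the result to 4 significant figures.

71.43 pc

σ_d/d = σ_p/p, so the condition is σ_p/p ≤ 0.25, i.e. p ≥ σ_p/0.25.
p_min = 3.5/0.25 = 14 mas = 0.014 arcsec.
d_max = 1/p_min = 1/0.014 = 71.429 pc.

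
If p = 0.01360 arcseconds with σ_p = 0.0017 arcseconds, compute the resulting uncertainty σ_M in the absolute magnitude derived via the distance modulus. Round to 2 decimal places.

M = m − 5 log₁₀ d + 5 = m + 5 log₁₀ p + 5, so ∂M/∂p = 5/(p ln 10).
σ_M = (5/ln 10) · (σ_p/p) = 2.1715 × 0.0017/0.01360 = 2.1715 × 0.125 = 0.27144.

σ_M = 0.27 mag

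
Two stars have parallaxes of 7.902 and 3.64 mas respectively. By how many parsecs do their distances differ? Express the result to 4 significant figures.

d_A = 1/0.007902″ = 126.55 pc; d_B = 1/0.003640″ = 274.73 pc.
|d_B − d_A| = |274.73 − 126.55| = 148.18 pc.

148.2 pc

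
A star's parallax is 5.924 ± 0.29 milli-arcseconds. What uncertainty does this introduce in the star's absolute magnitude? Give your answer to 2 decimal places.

σ_M = 0.11 mag

M = m − 5 log₁₀ d + 5 = m + 5 log₁₀ p + 5, so ∂M/∂p = 5/(p ln 10).
σ_M = (5/ln 10) · (σ_p/p) = 2.1715 × 0.29/5.924 = 2.1715 × 0.048953 = 0.1063.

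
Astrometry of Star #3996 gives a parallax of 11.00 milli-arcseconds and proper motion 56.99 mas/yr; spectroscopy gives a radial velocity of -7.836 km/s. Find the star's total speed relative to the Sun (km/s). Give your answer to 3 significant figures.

d = 1/p = 1/0.01100″ = 90.909 pc.
μ = 56.99 mas/yr = 0.05699 ″/yr.
v_t = 4.740 μ d = 4.740 × 0.05699 × 90.909 = 24.557 km/s.
v = √(v_r² + v_t²) = √((-7.836)² + 24.557²) = √664.449 = 25.777 km/s.

25.8 km/s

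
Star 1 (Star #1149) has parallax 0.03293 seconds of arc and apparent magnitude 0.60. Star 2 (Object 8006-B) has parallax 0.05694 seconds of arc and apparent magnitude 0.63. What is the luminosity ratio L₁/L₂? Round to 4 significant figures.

d₁ = 1/p₁ = 1/0.03293″ = 30.367 pc; d₂ = 1/p₂ = 1/0.05694″ = 17.562 pc.
M₁ = m₁ − 5 log₁₀ d₁ + 5 = 0.60 − 7.4120 + 5 = -1.8120.
M₂ = 0.63 − 6.2229 + 5 = -0.5929.
L₁/L₂ = 10^(0.4(M₂ − M₁)) = 10^(0.4 × 1.2191) = 10^0.48764 = 3.0735.

L₁/L₂ = 3.074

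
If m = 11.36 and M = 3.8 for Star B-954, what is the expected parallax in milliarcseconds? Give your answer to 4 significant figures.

3.076 mas

m − M = 11.36 − 3.8 = 7.56.
d = 10^((m−M)/5 + 1) = 10^2.512 = 325.09 pc.
p = 1/d = 1/325.09 = 0.0030761 arcsec = 3.0761 mas.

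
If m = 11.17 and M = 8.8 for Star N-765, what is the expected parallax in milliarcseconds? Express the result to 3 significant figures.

m − M = 11.17 − 8.8 = 2.37.
d = 10^((m−M)/5 + 1) = 10^1.474 = 29.785 pc.
p = 1/d = 1/29.785 = 0.033574 arcsec = 33.574 mas.

33.6 mas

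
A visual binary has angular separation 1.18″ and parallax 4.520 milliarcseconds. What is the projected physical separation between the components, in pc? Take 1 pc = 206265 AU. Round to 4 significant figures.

d = 1/p = 1/0.004520″ = 221.24 pc.
At distance d (pc), an angle of θ arcsec spans θ·d AU: s = 1.18 × 221.24 = 261.06 AU.
= 261.06 / 206265 = 0.0012657 pc.

0.001266 pc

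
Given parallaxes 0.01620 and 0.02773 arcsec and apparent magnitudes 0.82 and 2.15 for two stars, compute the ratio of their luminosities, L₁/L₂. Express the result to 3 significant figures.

d₁ = 1/p₁ = 1/0.01620″ = 61.728 pc; d₂ = 1/p₂ = 1/0.02773″ = 36.062 pc.
M₁ = m₁ − 5 log₁₀ d₁ + 5 = 0.82 − 8.9524 + 5 = -3.1324.
M₂ = 2.15 − 7.7852 + 5 = -0.6352.
L₁/L₂ = 10^(0.4(M₂ − M₁)) = 10^(0.4 × 2.4972) = 10^0.99888 = 9.9742.

L₁/L₂ = 9.97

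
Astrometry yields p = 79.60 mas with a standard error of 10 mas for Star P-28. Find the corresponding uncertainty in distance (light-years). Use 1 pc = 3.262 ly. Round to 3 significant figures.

5.15 ly

d = 1/p, so σ_d = σ_p / p².
σ_d = 0.0100 / (0.07960)² = 0.0100 / 0.0063362 = 1.5782 pc = 1.5782 × 3.262 ly = 5.1481 ly.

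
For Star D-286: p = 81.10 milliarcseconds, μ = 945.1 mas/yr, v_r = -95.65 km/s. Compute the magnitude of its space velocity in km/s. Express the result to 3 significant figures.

110 km/s

d = 1/p = 1/0.08110″ = 12.33 pc.
μ = 945.1 mas/yr = 0.9451 ″/yr.
v_t = 4.740 μ d = 4.740 × 0.9451 × 12.33 = 55.236 km/s.
v = √(v_r² + v_t²) = √((-95.65)² + 55.236²) = √12199.9 = 110.45 km/s.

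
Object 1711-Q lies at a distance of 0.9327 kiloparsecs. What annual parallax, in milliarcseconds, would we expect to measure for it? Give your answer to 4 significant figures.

d = 0.9327 kpc = 932.7 pc.
p = 1/d = 1/932.7 = 0.0010722 arcsec.
= 0.0010722 × 1000 = 1.0722 mas.

1.072 mas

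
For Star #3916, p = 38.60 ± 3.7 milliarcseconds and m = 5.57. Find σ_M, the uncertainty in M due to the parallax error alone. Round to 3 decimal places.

σ_M = 0.208 mag

M = m − 5 log₁₀ d + 5 = m + 5 log₁₀ p + 5, so ∂M/∂p = 5/(p ln 10).
σ_M = (5/ln 10) · (σ_p/p) = 2.1715 × 3.7/38.60 = 2.1715 × 0.095855 = 0.20815.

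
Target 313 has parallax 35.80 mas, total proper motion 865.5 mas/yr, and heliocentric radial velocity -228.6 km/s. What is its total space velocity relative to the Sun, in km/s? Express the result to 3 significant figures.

d = 1/p = 1/0.03580″ = 27.933 pc.
μ = 865.5 mas/yr = 0.8655 ″/yr.
v_t = 4.740 μ d = 4.740 × 0.8655 × 27.933 = 114.59 km/s.
v = √(v_r² + v_t²) = √((-228.6)² + 114.59²) = √65388.8 = 255.71 km/s.

256 km/s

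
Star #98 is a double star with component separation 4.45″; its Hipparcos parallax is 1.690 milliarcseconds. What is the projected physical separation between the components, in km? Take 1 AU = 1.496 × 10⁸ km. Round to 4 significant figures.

d = 1/p = 1/0.001690″ = 591.72 pc.
At distance d (pc), an angle of θ arcsec spans θ·d AU: s = 4.45 × 591.72 = 2633.2 AU.
= 2633.2 × 1.496 × 10⁸ km = 3.9393 × 10^11 km.

3.939 × 10^11 km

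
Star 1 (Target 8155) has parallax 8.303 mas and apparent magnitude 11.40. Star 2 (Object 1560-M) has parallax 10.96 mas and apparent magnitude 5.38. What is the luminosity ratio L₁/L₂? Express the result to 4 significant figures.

d₁ = 1/p₁ = 1/0.008303″ = 120.44 pc; d₂ = 1/p₂ = 1/0.01096″ = 91.241 pc.
M₁ = m₁ − 5 log₁₀ d₁ + 5 = 11.40 − 10.4039 + 5 = 5.9961.
M₂ = 5.38 − 9.8010 + 5 = 0.5790.
L₁/L₂ = 10^(0.4(M₂ − M₁)) = 10^(0.4 × (-5.4171)) = 10^(-2.16684) = 0.0068102.

L₁/L₂ = 0.006810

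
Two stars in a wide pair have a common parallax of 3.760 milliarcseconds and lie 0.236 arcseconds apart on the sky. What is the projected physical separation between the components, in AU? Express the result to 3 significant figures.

62.8 AU

d = 1/p = 1/0.003760″ = 265.96 pc.
At distance d (pc), an angle of θ arcsec spans θ·d AU: s = 0.236 × 265.96 = 62.767 AU.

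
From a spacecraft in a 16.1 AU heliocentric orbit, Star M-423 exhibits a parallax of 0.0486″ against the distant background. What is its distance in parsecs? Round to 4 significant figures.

331.3 pc

With baseline B (in AU) and parallax p (in arcsec), d = B/p parsecs.
d = 16.1 / 0.0486 = 331.28 pc.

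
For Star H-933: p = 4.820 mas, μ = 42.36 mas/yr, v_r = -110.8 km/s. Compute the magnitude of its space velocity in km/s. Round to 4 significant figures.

118.4 km/s

d = 1/p = 1/0.004820″ = 207.47 pc.
μ = 42.36 mas/yr = 0.04236 ″/yr.
v_t = 4.740 μ d = 4.740 × 0.04236 × 207.47 = 41.657 km/s.
v = √(v_r² + v_t²) = √((-110.8)² + 41.657²) = √14011.9 = 118.37 km/s.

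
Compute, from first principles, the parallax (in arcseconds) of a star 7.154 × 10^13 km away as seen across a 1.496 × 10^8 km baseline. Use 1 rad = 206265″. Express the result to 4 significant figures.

θ ≈ B/d = (1.496 × 10^8) / (7.154 × 10^13) = 2.0911 × 10^-6 rad.
In arcseconds: 2.0911 × 10^-6 × 206265 = 0.43132″.

0.4313 arcsec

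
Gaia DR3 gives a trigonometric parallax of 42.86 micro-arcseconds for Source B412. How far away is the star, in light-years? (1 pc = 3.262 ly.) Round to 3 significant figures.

76100 light years

p = 42.86 micro-arcseconds = 0.00004286 arcsec.
d = 1/p = 1/0.00004286 = 23332 pc.
In light-years: 23332 × 3.262 = 76109 ly.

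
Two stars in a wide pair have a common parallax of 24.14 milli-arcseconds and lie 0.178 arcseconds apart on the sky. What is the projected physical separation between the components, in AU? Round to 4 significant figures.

7.374 AU

d = 1/p = 1/0.02414″ = 41.425 pc.
At distance d (pc), an angle of θ arcsec spans θ·d AU: s = 0.178 × 41.425 = 7.3737 AU.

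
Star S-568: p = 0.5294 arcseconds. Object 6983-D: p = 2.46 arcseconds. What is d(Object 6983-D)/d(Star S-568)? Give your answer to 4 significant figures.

0.2152

Since d = 1/p, d_B/d_A = p_A/p_B.
= 0.5294 / 2.46 = 0.2152.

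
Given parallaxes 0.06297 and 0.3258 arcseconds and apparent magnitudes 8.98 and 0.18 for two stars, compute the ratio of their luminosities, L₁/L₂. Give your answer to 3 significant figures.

L₁/L₂ = 0.00808

d₁ = 1/p₁ = 1/0.06297″ = 15.881 pc; d₂ = 1/p₂ = 1/0.3258″ = 3.0694 pc.
M₁ = m₁ − 5 log₁₀ d₁ + 5 = 8.98 − 6.0044 + 5 = 7.9756.
M₂ = 0.18 − 2.4353 + 5 = 2.7447.
L₁/L₂ = 10^(0.4(M₂ − M₁)) = 10^(0.4 × (-5.2309)) = 10^(-2.09236) = 0.0080843.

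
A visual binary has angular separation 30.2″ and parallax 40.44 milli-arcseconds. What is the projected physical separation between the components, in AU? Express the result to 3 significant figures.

747 AU

d = 1/p = 1/0.04044″ = 24.728 pc.
At distance d (pc), an angle of θ arcsec spans θ·d AU: s = 30.2 × 24.728 = 746.79 AU.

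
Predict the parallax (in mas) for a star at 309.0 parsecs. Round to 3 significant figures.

3.24 mas

p = 1/d = 1/309 = 0.0032362 arcsec.
= 0.0032362 × 1000 = 3.2362 mas.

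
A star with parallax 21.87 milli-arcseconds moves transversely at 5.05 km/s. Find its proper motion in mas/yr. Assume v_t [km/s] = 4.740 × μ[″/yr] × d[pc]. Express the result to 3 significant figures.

d = 1/p = 1/0.02187″ = 45.725 pc.
μ = v_t / (4.74 d) = 5.05 / (4.74 × 45.725) = 5.05 / 216.74 = 0.0233 ″/yr = 23.3 mas/yr.

23.3 mas/yr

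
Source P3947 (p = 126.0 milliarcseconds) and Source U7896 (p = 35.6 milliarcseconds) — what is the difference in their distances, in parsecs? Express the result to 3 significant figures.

20.2 pc

d_A = 1/0.1260″ = 7.9365 pc; d_B = 1/0.03560″ = 28.09 pc.
|d_B − d_A| = |28.09 − 7.9365| = 20.154 pc.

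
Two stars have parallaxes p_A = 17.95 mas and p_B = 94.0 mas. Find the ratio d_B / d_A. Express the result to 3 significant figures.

Since d = 1/p, d_B/d_A = p_A/p_B.
= 17.95 / 94.0 = 0.19096.

0.191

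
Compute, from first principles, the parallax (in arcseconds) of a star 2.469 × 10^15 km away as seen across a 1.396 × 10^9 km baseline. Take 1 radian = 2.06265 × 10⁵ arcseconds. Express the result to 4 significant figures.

0.1166 arcsec

θ ≈ B/d = (1.396 × 10^9) / (2.469 × 10^15) = 5.6541 × 10^-7 rad.
In arcseconds: 5.6541 × 10^-7 × 206265 = 0.11662″.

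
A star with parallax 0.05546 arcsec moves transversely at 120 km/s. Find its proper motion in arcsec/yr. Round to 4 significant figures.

1.404 arcsec/yr

d = 1/p = 1/0.05546″ = 18.031 pc.
μ = v_t / (4.74 d) = 120 / (4.74 × 18.031) = 120 / 85.467 = 1.4041 ″/yr.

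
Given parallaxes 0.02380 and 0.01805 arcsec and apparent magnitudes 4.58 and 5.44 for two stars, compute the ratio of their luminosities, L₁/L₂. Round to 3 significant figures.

d₁ = 1/p₁ = 1/0.02380″ = 42.017 pc; d₂ = 1/p₂ = 1/0.01805″ = 55.402 pc.
M₁ = m₁ − 5 log₁₀ d₁ + 5 = 4.58 − 8.1171 + 5 = 1.4629.
M₂ = 5.44 − 8.7176 + 5 = 1.7224.
L₁/L₂ = 10^(0.4(M₂ − M₁)) = 10^(0.4 × 0.2595) = 10^0.10380 = 1.27.

L₁/L₂ = 1.27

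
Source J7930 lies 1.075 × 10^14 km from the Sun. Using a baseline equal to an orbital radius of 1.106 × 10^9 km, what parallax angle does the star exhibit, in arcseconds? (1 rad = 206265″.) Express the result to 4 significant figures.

2.122 arcsec

θ ≈ B/d = (1.106 × 10^9) / (1.075 × 10^14) = 1.0288 × 10^-5 rad.
In arcseconds: 1.0288 × 10^-5 × 206265 = 2.1221″.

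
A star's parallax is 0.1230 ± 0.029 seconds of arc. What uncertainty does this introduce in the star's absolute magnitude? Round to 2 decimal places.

M = m − 5 log₁₀ d + 5 = m + 5 log₁₀ p + 5, so ∂M/∂p = 5/(p ln 10).
σ_M = (5/ln 10) · (σ_p/p) = 2.1715 × 0.029/0.1230 = 2.1715 × 0.23577 = 0.51197.

σ_M = 0.51 mag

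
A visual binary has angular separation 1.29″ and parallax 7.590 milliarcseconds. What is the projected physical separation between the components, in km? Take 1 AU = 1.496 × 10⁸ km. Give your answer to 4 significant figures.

2.543 × 10^10 km

d = 1/p = 1/0.007590″ = 131.75 pc.
At distance d (pc), an angle of θ arcsec spans θ·d AU: s = 1.29 × 131.75 = 169.96 AU.
= 169.96 × 1.496 × 10⁸ km = 2.5426 × 10^10 km.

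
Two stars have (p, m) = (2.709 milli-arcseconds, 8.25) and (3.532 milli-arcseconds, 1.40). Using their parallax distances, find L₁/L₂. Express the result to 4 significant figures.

L₁/L₂ = 0.003093

d₁ = 1/p₁ = 1/0.002709″ = 369.14 pc; d₂ = 1/p₂ = 1/0.003532″ = 283.13 pc.
M₁ = m₁ − 5 log₁₀ d₁ + 5 = 8.25 − 12.8360 + 5 = 0.4140.
M₂ = 1.40 − 12.2599 + 5 = -5.8599.
L₁/L₂ = 10^(0.4(M₂ − M₁)) = 10^(0.4 × (-6.2739)) = 10^(-2.50956) = 0.0030934.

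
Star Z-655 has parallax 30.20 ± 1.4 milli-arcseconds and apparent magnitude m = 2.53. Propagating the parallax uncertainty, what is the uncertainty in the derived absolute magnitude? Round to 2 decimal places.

σ_M = 0.10 mag

M = m − 5 log₁₀ d + 5 = m + 5 log₁₀ p + 5, so ∂M/∂p = 5/(p ln 10).
σ_M = (5/ln 10) · (σ_p/p) = 2.1715 × 1.4/30.20 = 2.1715 × 0.046358 = 0.10067.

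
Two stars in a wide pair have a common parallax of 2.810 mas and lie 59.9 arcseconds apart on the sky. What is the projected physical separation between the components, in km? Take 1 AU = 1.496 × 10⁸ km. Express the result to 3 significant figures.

d = 1/p = 1/0.002810″ = 355.87 pc.
At distance d (pc), an angle of θ arcsec spans θ·d AU: s = 59.9 × 355.87 = 21317 AU.
= 21317 × 1.496 × 10⁸ km = 3.1890 × 10^12 km.

3.19 × 10^12 km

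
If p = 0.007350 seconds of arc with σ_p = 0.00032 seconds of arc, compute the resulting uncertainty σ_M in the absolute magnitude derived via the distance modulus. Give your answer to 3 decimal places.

M = m − 5 log₁₀ d + 5 = m + 5 log₁₀ p + 5, so ∂M/∂p = 5/(p ln 10).
σ_M = (5/ln 10) · (σ_p/p) = 2.1715 × 0.00032/0.007350 = 2.1715 × 0.043537 = 0.094541.

σ_M = 0.095 mag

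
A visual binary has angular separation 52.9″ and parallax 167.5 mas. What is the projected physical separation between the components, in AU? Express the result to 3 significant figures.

316 AU

d = 1/p = 1/0.1675″ = 5.9701 pc.
At distance d (pc), an angle of θ arcsec spans θ·d AU: s = 52.9 × 5.9701 = 315.82 AU.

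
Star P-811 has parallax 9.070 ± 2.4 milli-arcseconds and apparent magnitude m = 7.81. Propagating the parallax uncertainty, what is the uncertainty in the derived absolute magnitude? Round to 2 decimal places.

M = m − 5 log₁₀ d + 5 = m + 5 log₁₀ p + 5, so ∂M/∂p = 5/(p ln 10).
σ_M = (5/ln 10) · (σ_p/p) = 2.1715 × 2.4/9.070 = 2.1715 × 0.26461 = 0.5746.

σ_M = 0.57 mag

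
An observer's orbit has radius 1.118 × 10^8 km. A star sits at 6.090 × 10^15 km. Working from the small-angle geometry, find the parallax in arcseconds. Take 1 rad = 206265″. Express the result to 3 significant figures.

θ ≈ B/d = (1.118 × 10^8) / (6.090 × 10^15) = 1.8358 × 10^-8 rad.
In arcseconds: 1.8358 × 10^-8 × 206265 = 0.0037866″.

0.00379 arcsec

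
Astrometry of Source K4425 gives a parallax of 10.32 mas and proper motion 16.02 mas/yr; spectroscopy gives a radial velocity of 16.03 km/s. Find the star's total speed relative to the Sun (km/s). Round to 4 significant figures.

d = 1/p = 1/0.01032″ = 96.899 pc.
μ = 16.02 mas/yr = 0.01602 ″/yr.
v_t = 4.740 μ d = 4.740 × 0.01602 × 96.899 = 7.358 km/s.
v = √(v_r² + v_t²) = √(16.03² + 7.358²) = √311.101 = 17.638 km/s.

17.64 km/s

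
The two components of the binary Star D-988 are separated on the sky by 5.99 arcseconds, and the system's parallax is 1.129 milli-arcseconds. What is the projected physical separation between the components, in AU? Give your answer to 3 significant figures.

d = 1/p = 1/0.001129″ = 885.74 pc.
At distance d (pc), an angle of θ arcsec spans θ·d AU: s = 5.99 × 885.74 = 5305.6 AU.

5310 AU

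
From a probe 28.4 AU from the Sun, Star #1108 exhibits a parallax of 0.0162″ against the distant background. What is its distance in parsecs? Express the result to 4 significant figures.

With baseline B (in AU) and parallax p (in arcsec), d = B/p parsecs.
d = 28.4 / 0.0162 = 1753.1 pc.

1753 pc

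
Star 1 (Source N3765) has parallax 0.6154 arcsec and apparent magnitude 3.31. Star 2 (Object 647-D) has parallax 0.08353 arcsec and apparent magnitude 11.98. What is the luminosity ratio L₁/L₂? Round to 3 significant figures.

d₁ = 1/p₁ = 1/0.6154″ = 1.625 pc; d₂ = 1/p₂ = 1/0.08353″ = 11.972 pc.
M₁ = m₁ − 5 log₁₀ d₁ + 5 = 3.31 − 1.0543 + 5 = 7.2557.
M₂ = 11.98 − 5.3908 + 5 = 11.5892.
L₁/L₂ = 10^(0.4(M₂ − M₁)) = 10^(0.4 × 4.3335) = 10^1.73340 = 54.125.

L₁/L₂ = 54.1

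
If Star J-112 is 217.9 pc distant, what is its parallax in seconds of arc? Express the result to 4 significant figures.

0.004589 arcsec

p = 1/d = 1/217.9 = 0.0045893 arcsec.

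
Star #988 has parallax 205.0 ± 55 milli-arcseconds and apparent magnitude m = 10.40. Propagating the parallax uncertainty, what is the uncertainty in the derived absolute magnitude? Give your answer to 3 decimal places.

σ_M = 0.583 mag

M = m − 5 log₁₀ d + 5 = m + 5 log₁₀ p + 5, so ∂M/∂p = 5/(p ln 10).
σ_M = (5/ln 10) · (σ_p/p) = 2.1715 × 55/205.0 = 2.1715 × 0.26829 = 0.58259.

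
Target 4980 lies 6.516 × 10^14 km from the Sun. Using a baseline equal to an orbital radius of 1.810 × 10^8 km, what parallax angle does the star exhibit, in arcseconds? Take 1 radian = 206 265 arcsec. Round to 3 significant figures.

θ ≈ B/d = (1.810 × 10^8) / (6.516 × 10^14) = 2.7778 × 10^-7 rad.
In arcseconds: 2.7778 × 10^-7 × 206265 = 0.057296″.

0.0573 arcsec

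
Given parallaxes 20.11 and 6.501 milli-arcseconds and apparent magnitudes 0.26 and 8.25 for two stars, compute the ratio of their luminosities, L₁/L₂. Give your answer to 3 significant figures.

d₁ = 1/p₁ = 1/0.02011″ = 49.727 pc; d₂ = 1/p₂ = 1/0.006501″ = 153.82 pc.
M₁ = m₁ − 5 log₁₀ d₁ + 5 = 0.26 − 8.4830 + 5 = -3.2230.
M₂ = 8.25 − 10.9351 + 5 = 2.3149.
L₁/L₂ = 10^(0.4(M₂ − M₁)) = 10^(0.4 × 5.5379) = 10^2.21516 = 164.12.

L₁/L₂ = 164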